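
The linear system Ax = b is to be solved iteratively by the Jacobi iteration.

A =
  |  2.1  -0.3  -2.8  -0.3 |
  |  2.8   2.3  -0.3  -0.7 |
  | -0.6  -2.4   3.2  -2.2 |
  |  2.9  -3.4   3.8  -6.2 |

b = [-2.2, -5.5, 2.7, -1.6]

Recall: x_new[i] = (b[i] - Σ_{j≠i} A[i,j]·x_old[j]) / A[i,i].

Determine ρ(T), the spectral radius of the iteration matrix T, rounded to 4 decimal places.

Let D = diag(2.1, 2.3, 3.2, -6.2); L, U the strict triangles.
Jacobi: T = -D⁻¹(L+U), T[1,0] = -(2.8)/(2.3) = -1.2174; T[1,1] = 0.
  T[0,:] = [+0.0000  +0.1429  +1.3333  +0.1429]
  T[1,:] = [-1.2174  +0.0000  +0.1304  +0.3043]
  T[2,:] = [+0.1875  +0.7500  +0.0000  +0.6875]
  T[3,:] = [+0.4677  -0.5484  +0.6129  +0.0000]
eigenvalue magnitudes: 1.2199, 0.9117, 0.8438, 0.8438.
ρ(T) = max|λ| = 1.2199; 1.2199 > 1: divergent.

1.2199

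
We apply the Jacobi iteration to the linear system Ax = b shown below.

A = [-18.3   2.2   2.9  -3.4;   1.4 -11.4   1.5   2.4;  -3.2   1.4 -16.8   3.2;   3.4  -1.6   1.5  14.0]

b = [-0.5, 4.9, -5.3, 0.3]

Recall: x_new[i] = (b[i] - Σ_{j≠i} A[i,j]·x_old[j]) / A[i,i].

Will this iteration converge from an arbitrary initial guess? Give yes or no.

Diagonal D = diag(-18.3, -11.4, -16.8, 14); L, U strict lower/upper.
T_J = -D⁻¹(L+U): T[3,0] = -(3.4)/(14) = -0.2429; T[3,3] = 0.
  T[0,:] = [+0.0000, +0.1202, +0.1585, -0.1858]
  T[1,:] = [+0.1228, +0.0000, +0.1316, +0.2105]
  T[2,:] = [-0.1905, +0.0833, +0.0000, +0.1905]
  T[3,:] = [-0.2429, +0.1143, -0.1071, +0.0000]
|roots of det(T-λI)|: 0.3348, 0.2347, 0.2347, 0.0435.
spectral radius ρ = 0.3348; 0.3348 < 1 ⇒ converges.

yes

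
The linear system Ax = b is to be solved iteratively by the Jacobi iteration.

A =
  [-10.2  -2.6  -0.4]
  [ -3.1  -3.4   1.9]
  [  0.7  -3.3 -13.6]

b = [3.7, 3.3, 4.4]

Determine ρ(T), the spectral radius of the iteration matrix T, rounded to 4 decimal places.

Diagonal D = diag(-10.2, -3.4, -13.6); L, U strict lower/upper.
Jacobi: T = -D⁻¹(L+U), T[0,1] = -(-2.6)/(-10.2) = -0.2549; T[0,0] = 0.
  T[0,:] = [+0.0000  -0.2549  -0.0392]
  T[1,:] = [-0.9118  +0.0000  +0.5588]
  T[2,:] = [+0.0515  -0.2426  +0.0000]
eigenvalue magnitudes: 0.3714, 0.2076, 0.2076.
ρ = 0.3714; 0.3714 < 1: convergent.

0.3714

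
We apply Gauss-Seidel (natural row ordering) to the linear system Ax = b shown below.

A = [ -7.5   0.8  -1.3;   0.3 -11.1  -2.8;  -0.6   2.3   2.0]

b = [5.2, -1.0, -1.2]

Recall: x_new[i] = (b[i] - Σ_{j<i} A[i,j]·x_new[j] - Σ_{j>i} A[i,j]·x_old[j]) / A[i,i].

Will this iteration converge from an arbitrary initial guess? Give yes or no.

yes

Split A = D + L + U, D = diag(-7.5, -11.1, 2).
T_GS = -(D+L)⁻¹U: row 0 first, T[0,2] = -(-1.3)/(-7.5) = -0.1733; later rows by forward substitution.
  T[0,:] = [+0.0000  +0.1067  -0.1733]
  T[1,:] = [+0.0000  +0.0029  -0.2569]
  T[2,:] = [+0.0000  +0.0287  +0.2435]
|eigenvalues of T|: 0.2074, 0.0389, 0.0000.
ρ = 0.2074; 0.2074 < 1, so it converges for any x₀.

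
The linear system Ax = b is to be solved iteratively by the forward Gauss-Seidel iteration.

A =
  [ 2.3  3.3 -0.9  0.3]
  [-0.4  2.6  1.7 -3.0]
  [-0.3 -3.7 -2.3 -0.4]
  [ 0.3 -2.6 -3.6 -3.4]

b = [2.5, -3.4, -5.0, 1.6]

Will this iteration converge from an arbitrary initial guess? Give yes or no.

no

Diagonal D = diag(2.3, 2.6, -2.3, -3.4); L, U strict lower/upper.
T_GS = -(D+L)⁻¹U: row 0 first, T[0,2] = -(-0.9)/(2.3) = +0.3913; later rows by forward substitution.
  T[0,:] = [+0.0000 -1.4348 +0.3913 -0.1304]
  T[1,:] = [+0.0000 -0.2207 -0.5936 +1.1338]
  T[2,:] = [+0.0000 +0.5422 +0.9040 -1.9808]
  T[3,:] = [+0.0000 -0.5319 -0.4686 +1.2188]
|λ(T)| sorted: 1.4655, 0.4580, 0.0214, 0.0000.
ρ = 1.4655; 1.4655 > 1 ⇒ diverges.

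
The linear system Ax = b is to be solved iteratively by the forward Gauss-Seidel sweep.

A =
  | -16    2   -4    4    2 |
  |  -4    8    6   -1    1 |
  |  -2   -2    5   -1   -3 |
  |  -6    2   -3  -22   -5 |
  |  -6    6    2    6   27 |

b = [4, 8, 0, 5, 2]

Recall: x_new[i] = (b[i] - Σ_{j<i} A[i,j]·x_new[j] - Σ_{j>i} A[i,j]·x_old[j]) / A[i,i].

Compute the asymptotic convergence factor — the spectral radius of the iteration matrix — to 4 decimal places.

0.5964

Let D = diag(-16, 8, 5, -22, 27); L, U the strict triangles.
GS T = -(D+L)⁻¹U: row 0 first, T[0,3] = -(4)/(-16) = +0.2500; later rows by forward substitution.
  T[0,:] = [+0.0000 +0.1250 -0.2500 +0.2500 +0.1250]
  T[1,:] = [+0.0000 +0.0625 -0.8750 +0.2500 -0.0625]
  T[2,:] = [+0.0000 +0.0750 -0.4500 +0.4000 +0.6250]
  T[3,:] = [+0.0000 -0.0386 +0.0500 -0.1000 -0.3523]
  T[4,:] = [+0.0000 +0.0169 +0.1611 -0.0074 +0.0737]
|λ(T)| sorted: 0.5964, 0.1725, 0.1725, 0.0533, 0.0000.
ρ = 0.5964; 0.5964 < 1, so it converges for any x₀.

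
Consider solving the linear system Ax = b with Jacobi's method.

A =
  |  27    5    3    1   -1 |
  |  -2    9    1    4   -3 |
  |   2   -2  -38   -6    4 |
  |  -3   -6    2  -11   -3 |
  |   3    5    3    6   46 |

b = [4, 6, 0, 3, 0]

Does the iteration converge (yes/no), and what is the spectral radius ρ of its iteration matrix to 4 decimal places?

yes, ρ = 0.4582

Split A = D + L + U, D = diag(27, 9, -38, -11, 46).
Jacobi: T = -D⁻¹(L+U), T[2,0] = -(2)/(-38) = +0.0526; T[2,2] = 0.
  T[0,:] = [+0.0000, -0.1852, -0.1111, -0.0370, +0.0370]
  T[1,:] = [+0.2222, +0.0000, -0.1111, -0.4444, +0.3333]
  T[2,:] = [+0.0526, -0.0526, +0.0000, -0.1579, +0.1053]
  T[3,:] = [-0.2727, -0.5455, +0.1818, +0.0000, -0.2727]
  T[4,:] = [-0.0652, -0.1087, -0.0652, -0.1304, +0.0000]
|eigenvalues of T|: 0.4582, 0.3782, 0.0800, 0.0800, 0.0722.
ρ = 0.4582; 0.4582 < 1 ⇒ converges.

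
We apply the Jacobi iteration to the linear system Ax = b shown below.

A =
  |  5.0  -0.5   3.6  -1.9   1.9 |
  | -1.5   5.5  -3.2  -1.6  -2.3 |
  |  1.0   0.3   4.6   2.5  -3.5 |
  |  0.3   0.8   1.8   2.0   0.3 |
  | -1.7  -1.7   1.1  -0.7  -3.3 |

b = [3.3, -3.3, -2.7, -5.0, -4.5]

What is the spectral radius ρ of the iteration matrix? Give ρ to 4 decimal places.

A = D + L + U where D = diag(5, 5.5, 4.6, 2, -3.3).
Jacobi T = -D⁻¹(L+U): T[3,1] = -(0.8)/(2) = -0.4000; T[3,3] = 0.
  T[0,:] = [+0.0000 +0.1000 -0.7200 +0.3800 -0.3800]
  T[1,:] = [+0.2727 +0.0000 +0.5818 +0.2909 +0.4182]
  T[2,:] = [-0.2174 -0.0652 +0.0000 -0.5435 +0.7609]
  T[3,:] = [-0.1500 -0.4000 -0.9000 +0.0000 -0.1500]
  T[4,:] = [-0.5152 -0.5152 +0.3333 -0.2121 +0.0000]
eigenvalue magnitudes: 1.2087, 0.7976, 0.6058, 0.6058, 0.2654.
ρ = 1.2087; 1.2087 > 1, so it fails to converge.

1.2087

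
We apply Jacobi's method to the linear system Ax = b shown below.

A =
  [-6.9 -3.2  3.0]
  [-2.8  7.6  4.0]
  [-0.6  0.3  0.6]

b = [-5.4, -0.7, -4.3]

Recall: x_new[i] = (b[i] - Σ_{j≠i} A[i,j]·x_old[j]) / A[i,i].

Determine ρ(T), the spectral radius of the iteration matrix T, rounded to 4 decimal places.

A = D + L + U where D = diag(-6.9, 7.6, 0.6).
Jacobi T = -D⁻¹(L+U): T[2,0] = -(-0.6)/(0.6) = +1.0000; T[2,2] = 0.
  T[0,:] = [+0.0000, -0.4638, +0.4348]
  T[1,:] = [+0.3684, +0.0000, -0.5263]
  T[2,:] = [+1.0000, -0.5000, +0.0000]
moduli |λ_i(T)| = 0.8487, 0.4396, 0.4396.
spectral radius ρ = 0.8487; 0.8487 < 1, so it converges for any x₀.

0.8487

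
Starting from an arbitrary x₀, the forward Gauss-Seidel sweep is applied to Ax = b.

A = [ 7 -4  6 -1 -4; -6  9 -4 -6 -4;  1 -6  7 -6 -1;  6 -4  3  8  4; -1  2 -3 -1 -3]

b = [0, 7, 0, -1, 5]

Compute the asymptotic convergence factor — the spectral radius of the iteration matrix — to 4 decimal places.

1.3441

Let D = diag(7, 9, 7, 8, -3); L, U the strict triangles.
Gauss-Seidel: T = -(D+L)⁻¹U, row 0 first, T[0,4] = -(-4)/(7) = +0.5714; later rows by forward substitution.
  T[0,:] = [+0.0000  +0.5714  -0.8571  +0.1429  +0.5714]
  T[1,:] = [+0.0000  +0.3810  -0.1270  +0.7619  +0.8254]
  T[2,:] = [+0.0000  +0.2449  +0.0136  +1.4898  +0.7687]
  T[3,:] = [+0.0000  -0.3299  +0.5743  -0.2849  -0.8041]
  T[4,:] = [+0.0000  -0.0714  -0.0040  -0.9345  -0.1409]
|λ(T)| sorted: 1.3441, 0.9397, 0.2647, 0.1085, 0.0000.
spectral radius ρ = 1.3441; 1.3441 > 1, so it fails to converge.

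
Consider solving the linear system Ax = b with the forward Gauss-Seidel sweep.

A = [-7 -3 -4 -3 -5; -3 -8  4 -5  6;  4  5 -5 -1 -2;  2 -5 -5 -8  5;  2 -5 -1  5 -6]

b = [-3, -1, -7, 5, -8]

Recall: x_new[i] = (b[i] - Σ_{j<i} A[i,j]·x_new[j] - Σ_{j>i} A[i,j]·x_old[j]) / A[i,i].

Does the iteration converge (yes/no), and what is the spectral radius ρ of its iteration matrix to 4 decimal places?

Diagonal D = diag(-7, -8, -5, -8, -6); L, U strict lower/upper.
Gauss-Seidel: T = -(D+L)⁻¹U, row 0 first, T[0,4] = -(-5)/(-7) = -0.7143; later rows by forward substitution.
  T[0,:] = [+0.0000  -0.4286  -0.5714  -0.4286  -0.7143]
  T[1,:] = [+0.0000  +0.1607  +0.7143  -0.4643  +1.0179]
  T[2,:] = [+0.0000  -0.1821  +0.2571  -1.0071  +0.0464]
  T[3,:] = [+0.0000  -0.0937  -0.7500  +0.8125  -0.2188]
  T[4,:] = [+0.0000  -0.3246  -1.4536  +1.0890  -1.2763]
eigenvalue magnitudes: 1.2953, 0.7048, 0.7048, 0.0139, 0.0000.
ρ(T) = max|λ| = 1.2953; 1.2953 > 1, so it fails to converge.

no, ρ = 1.2953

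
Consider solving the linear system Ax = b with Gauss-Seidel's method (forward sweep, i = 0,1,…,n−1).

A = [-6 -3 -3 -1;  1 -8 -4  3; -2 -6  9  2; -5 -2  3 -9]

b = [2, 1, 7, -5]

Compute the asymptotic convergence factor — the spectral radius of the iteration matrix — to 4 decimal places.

0.6796

Diagonal D = diag(-6, -8, 9, -9); L, U strict lower/upper.
Gauss-Seidel: T = -(D+L)⁻¹U, row 0 first, T[0,1] = -(-3)/(-6) = -0.5000; later rows by forward substitution.
  T[0,:] = [+0.0000, -0.5000, -0.5000, -0.1667]
  T[1,:] = [+0.0000, -0.0625, -0.5625, +0.3542]
  T[2,:] = [+0.0000, -0.1528, -0.4861, -0.0231]
  T[3,:] = [+0.0000, +0.2407, +0.2407, +0.0062]
|eigenvalues of T|: 0.6796, 0.2925, 0.1553, 0.0000.
ρ(T) = max|λ| = 0.6796; 0.6796 < 1, so it converges for any x₀.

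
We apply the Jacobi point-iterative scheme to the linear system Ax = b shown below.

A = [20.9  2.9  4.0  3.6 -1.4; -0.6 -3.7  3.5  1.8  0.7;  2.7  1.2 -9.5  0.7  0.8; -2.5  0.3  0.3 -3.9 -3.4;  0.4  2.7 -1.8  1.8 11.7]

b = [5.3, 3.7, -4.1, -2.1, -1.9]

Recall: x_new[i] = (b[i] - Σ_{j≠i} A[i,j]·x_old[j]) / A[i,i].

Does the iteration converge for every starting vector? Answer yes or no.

yes

Let D = diag(20.9, -3.7, -9.5, -3.9, 11.7); L, U the strict triangles.
T_J = -D⁻¹(L+U): T[0,1] = -(2.9)/(20.9) = -0.1388; T[0,0] = 0.
  T[0,:] = [+0.0000, -0.1388, -0.1914, -0.1722, +0.0670]
  T[1,:] = [-0.1622, +0.0000, +0.9459, +0.4865, +0.1892]
  T[2,:] = [+0.2842, +0.1263, +0.0000, +0.0737, +0.0842]
  T[3,:] = [-0.6410, +0.0769, +0.0769, +0.0000, -0.8718]
  T[4,:] = [-0.0342, -0.2308, +0.1538, -0.1538, +0.0000]
|roots of det(T-λI)|: 0.6977, 0.4244, 0.4244, 0.0832, 0.0832.
spectral radius ρ = 0.6977; 0.6977 < 1 ⇒ converges.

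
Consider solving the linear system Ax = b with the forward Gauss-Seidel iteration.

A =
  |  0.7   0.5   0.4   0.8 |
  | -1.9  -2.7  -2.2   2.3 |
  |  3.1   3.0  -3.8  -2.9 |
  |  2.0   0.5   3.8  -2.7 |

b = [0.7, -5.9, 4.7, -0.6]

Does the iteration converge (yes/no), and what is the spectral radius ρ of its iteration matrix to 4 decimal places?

no, ρ = 1.2878

Split A = D + L + U, D = diag(0.7, -2.7, -3.8, -2.7).
T_GS = -(D+L)⁻¹U: row 0 first, T[0,3] = -(0.8)/(0.7) = -1.1429; later rows by forward substitution.
  T[0,:] = [+0.0000  -0.7143  -0.5714  -1.1429]
  T[1,:] = [+0.0000  +0.5026  -0.4127  +1.6561]
  T[2,:] = [+0.0000  -0.1859  -0.7920  -0.3881]
  T[3,:] = [+0.0000  -0.6976  -1.6143  -1.0860]
eigenvalue magnitudes: 1.2878, 0.5055, 0.5055, 0.0000.
ρ(T) = max|λ| = 1.2878; 1.2878 > 1 ⇒ diverges.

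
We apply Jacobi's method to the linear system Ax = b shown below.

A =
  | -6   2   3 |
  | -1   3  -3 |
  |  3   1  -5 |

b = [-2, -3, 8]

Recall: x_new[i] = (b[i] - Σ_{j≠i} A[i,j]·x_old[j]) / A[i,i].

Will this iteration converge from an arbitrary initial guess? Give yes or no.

Diagonal D = diag(-6, 3, -5); L, U strict lower/upper.
Jacobi T = -D⁻¹(L+U): T[2,1] = -(1)/(-5) = +0.2000; T[2,2] = 0.
  T[0,:] = [+0.0000, +0.3333, +0.5000]
  T[1,:] = [+0.3333, +0.0000, +1.0000]
  T[2,:] = [+0.6000, +0.2000, +0.0000]
moduli |λ_i(T)| = 0.9286, 0.5013, 0.5013.
spectral radius ρ = 0.9286; 0.9286 < 1 ⇒ converges.

yes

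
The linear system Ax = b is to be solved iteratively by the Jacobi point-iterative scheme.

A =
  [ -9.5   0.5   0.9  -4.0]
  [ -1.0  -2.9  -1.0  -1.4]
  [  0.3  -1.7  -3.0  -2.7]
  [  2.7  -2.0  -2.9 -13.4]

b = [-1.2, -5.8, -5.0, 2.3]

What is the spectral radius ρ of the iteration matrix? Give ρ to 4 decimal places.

Write A = D+L+U with D = diag(-9.5, -2.9, -3, -13.4).
Jacobi: T = -D⁻¹(L+U), T[2,0] = -(0.3)/(-3) = +0.1000; T[2,2] = 0.
  T[0,:] = [+0.0000, +0.0526, +0.0947, -0.4211]
  T[1,:] = [-0.3448, +0.0000, -0.3448, -0.4828]
  T[2,:] = [+0.1000, -0.5667, +0.0000, -0.9000]
  T[3,:] = [+0.2015, -0.1493, -0.2164, +0.0000]
|eigenvalues of T|: 0.7718, 0.5265, 0.3127, 0.3127.
spectral radius ρ = 0.7718; 0.7718 < 1 ⇒ converges.

0.7718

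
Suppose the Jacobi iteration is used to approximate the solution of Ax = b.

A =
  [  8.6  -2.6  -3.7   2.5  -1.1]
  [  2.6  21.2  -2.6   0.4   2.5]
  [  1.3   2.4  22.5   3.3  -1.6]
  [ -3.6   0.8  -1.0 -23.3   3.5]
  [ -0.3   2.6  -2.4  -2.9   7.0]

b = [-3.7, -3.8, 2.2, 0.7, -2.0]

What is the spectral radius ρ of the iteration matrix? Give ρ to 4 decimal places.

0.4442

Write A = D+L+U with D = diag(8.6, 21.2, 22.5, -23.3, 7).
Jacobi: T = -D⁻¹(L+U), T[3,1] = -(0.8)/(-23.3) = +0.0343; T[3,3] = 0.
  T[0,:] = [+0.0000 +0.3023 +0.4302 -0.2907 +0.1279]
  T[1,:] = [-0.1226 +0.0000 +0.1226 -0.0189 -0.1179]
  T[2,:] = [-0.0578 -0.1067 +0.0000 -0.1467 +0.0711]
  T[3,:] = [-0.1545 +0.0343 -0.0429 +0.0000 +0.1502]
  T[4,:] = [+0.0429 -0.3714 +0.3429 +0.4143 +0.0000]
|eigenvalues of T|: 0.4442, 0.3347, 0.2872, 0.2872, 0.2453.
spectral radius ρ = 0.4442; 0.4442 < 1 ⇒ converges.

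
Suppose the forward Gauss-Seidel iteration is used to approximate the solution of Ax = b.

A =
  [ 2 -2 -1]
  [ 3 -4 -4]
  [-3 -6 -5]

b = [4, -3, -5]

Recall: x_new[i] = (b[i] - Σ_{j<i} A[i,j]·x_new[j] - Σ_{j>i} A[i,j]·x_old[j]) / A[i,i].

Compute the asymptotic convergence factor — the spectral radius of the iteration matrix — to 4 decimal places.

1.5798

Diagonal D = diag(2, -4, -5); L, U strict lower/upper.
GS T = -(D+L)⁻¹U: row 0 first, T[0,2] = -(-1)/(2) = +0.5000; later rows by forward substitution.
  T[0,:] = [+0.0000, +1.0000, +0.5000]
  T[1,:] = [+0.0000, +0.7500, -0.6250]
  T[2,:] = [+0.0000, -1.5000, +0.4500]
eigenvalue magnitudes: 1.5798, 0.3798, 0.0000.
ρ(T) = max|λ| = 1.5798; 1.5798 > 1, so it fails to converge.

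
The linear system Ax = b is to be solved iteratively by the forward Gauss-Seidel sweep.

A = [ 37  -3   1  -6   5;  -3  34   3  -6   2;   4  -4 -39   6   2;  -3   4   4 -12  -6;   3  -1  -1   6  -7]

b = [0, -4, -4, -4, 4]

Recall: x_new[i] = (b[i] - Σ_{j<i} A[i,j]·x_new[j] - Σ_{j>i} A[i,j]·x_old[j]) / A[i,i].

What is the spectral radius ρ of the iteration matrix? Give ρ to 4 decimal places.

Write A = D+L+U with D = diag(37, 34, -39, -12, -7).
Gauss-Seidel: T = -(D+L)⁻¹U, row 0 first, T[0,2] = -(1)/(37) = -0.0270; later rows by forward substitution.
  T[0,:] = [+0.0000  +0.0811  -0.0270  +0.1622  -0.1351]
  T[1,:] = [+0.0000  +0.0072  -0.0906  +0.1908  -0.0707]
  T[2,:] = [+0.0000  +0.0076  +0.0065  +0.1509  +0.0447]
  T[3,:] = [+0.0000  -0.0154  -0.0213  +0.0734  -0.4749]
  T[4,:] = [+0.0000  +0.0195  -0.0178  +0.0836  -0.4613]
|roots of det(T-λI)|: 0.3757, 0.1121, 0.1121, 0.0499, 0.0000.
spectral radius ρ = 0.3757; 0.3757 < 1: convergent.

0.3757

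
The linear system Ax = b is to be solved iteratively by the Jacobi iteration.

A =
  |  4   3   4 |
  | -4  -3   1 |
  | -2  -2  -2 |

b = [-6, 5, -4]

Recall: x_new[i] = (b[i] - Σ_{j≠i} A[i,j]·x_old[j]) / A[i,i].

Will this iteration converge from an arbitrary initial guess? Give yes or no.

no

Write A = D+L+U with D = diag(4, -3, -2).
Jacobi T = -D⁻¹(L+U): T[1,2] = -(1)/(-3) = +0.3333; T[1,1] = 0.
  T[0,:] = [+0.0000  -0.7500  -1.0000]
  T[1,:] = [-1.3333  +0.0000  +0.3333]
  T[2,:] = [-1.0000  -1.0000  +0.0000]
|eigenvalues of T|: 1.5396, 0.8388, 0.8388.
ρ(T) = max|λ| = 1.5396; 1.5396 > 1, so it fails to converge.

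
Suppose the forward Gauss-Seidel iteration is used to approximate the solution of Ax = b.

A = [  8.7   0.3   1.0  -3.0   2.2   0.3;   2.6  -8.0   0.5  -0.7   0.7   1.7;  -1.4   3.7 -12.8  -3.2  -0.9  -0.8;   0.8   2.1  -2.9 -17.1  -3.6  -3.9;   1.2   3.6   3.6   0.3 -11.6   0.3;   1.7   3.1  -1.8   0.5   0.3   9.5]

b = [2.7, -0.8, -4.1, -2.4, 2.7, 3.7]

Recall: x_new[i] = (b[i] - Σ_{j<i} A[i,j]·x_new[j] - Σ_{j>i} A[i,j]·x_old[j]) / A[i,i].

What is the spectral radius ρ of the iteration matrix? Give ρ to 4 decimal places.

A = D + L + U where D = diag(8.7, -8, -12.8, -17.1, -11.6, 9.5).
T_GS = -(D+L)⁻¹U: row 0 first, T[0,1] = -(0.3)/(8.7) = -0.0345; later rows by forward substitution.
  T[0,:] = [+0.0000  -0.0345  -0.1149  +0.3448  -0.2529  -0.0345]
  T[1,:] = [+0.0000  -0.0112  +0.0251  +0.0246  +0.0053  +0.2013]
  T[2,:] = [+0.0000  +0.0005  +0.0198  -0.2806  -0.0411  -0.0005]
  T[3,:] = [+0.0000  -0.0031  -0.0057  +0.0667  -0.2147  -0.2049]
  T[4,:] = [+0.0000  -0.0070  +0.0019  -0.0421  -0.0428  +0.0793]
  T[5,:] = [+0.0000  +0.0103  +0.0164  -0.1251  +0.0484  -0.0513]
eigenvalue magnitudes: 0.2483, 0.1317, 0.1317, 0.0110, 0.0110, 0.0000.
spectral radius ρ = 0.2483; 0.2483 < 1 ⇒ converges.

0.2483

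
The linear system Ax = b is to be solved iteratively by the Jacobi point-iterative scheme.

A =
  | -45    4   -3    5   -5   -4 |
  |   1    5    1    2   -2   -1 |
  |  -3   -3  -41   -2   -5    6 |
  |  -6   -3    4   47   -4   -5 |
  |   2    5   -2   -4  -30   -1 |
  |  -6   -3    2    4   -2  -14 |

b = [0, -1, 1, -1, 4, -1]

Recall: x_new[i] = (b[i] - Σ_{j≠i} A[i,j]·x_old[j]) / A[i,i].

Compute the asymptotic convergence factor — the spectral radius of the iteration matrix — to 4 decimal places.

Let D = diag(-45, 5, -41, 47, -30, -14); L, U the strict triangles.
Jacobi T = -D⁻¹(L+U): T[0,2] = -(-3)/(-45) = -0.0667; T[0,0] = 0.
  T[0,:] = [+0.0000, +0.0889, -0.0667, +0.1111, -0.1111, -0.0889]
  T[1,:] = [-0.2000, +0.0000, -0.2000, -0.4000, +0.4000, +0.2000]
  T[2,:] = [-0.0732, -0.0732, +0.0000, -0.0488, -0.1220, +0.1463]
  T[3,:] = [+0.1277, +0.0638, -0.0851, +0.0000, +0.0851, +0.1064]
  T[4,:] = [+0.0667, +0.1667, -0.0667, -0.1333, +0.0000, -0.0333]
  T[5,:] = [-0.4286, -0.2143, +0.1429, +0.2857, -0.1429, +0.0000]
|roots of det(T-λI)|: 0.3360, 0.2542, 0.1926, 0.1926, 0.1907, 0.1907.
ρ(T) = max|λ| = 0.3360; 0.3360 < 1 ⇒ converges.

0.3360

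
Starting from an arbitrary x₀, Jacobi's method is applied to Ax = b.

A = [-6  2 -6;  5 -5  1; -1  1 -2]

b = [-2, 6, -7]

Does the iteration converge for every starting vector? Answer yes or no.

Diagonal D = diag(-6, -5, -2); L, U strict lower/upper.
Jacobi T = -D⁻¹(L+U): T[0,2] = -(-6)/(-6) = -1.0000; T[0,0] = 0.
  T[0,:] = [+0.0000 +0.3333 -1.0000]
  T[1,:] = [+1.0000 +0.0000 +0.2000]
  T[2,:] = [-0.5000 +0.5000 +0.0000]
|λ(T)| sorted: 1.1774, 0.6730, 0.6730.
spectral radius ρ = 1.1774; 1.1774 > 1: divergent.

no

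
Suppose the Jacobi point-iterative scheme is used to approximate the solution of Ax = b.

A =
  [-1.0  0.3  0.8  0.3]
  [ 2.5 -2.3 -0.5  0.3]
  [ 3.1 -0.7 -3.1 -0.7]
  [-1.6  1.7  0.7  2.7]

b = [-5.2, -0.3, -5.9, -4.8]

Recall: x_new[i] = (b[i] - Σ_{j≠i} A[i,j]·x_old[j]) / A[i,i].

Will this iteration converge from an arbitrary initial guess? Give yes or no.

no

Write A = D+L+U with D = diag(-1, -2.3, -3.1, 2.7).
Jacobi: T = -D⁻¹(L+U), T[3,0] = -(-1.6)/(2.7) = +0.5926; T[3,3] = 0.
  T[0,:] = [+0.0000 +0.3000 +0.8000 +0.3000]
  T[1,:] = [+1.0870 +0.0000 -0.2174 +0.1304]
  T[2,:] = [+1.0000 -0.2258 +0.0000 -0.2258]
  T[3,:] = [+0.5926 -0.6296 -0.2593 +0.0000]
|λ(T)| sorted: 1.3817, 0.9313, 0.4004, 0.4004.
ρ(T) = max|λ| = 1.3817; 1.3817 > 1, so it fails to converge.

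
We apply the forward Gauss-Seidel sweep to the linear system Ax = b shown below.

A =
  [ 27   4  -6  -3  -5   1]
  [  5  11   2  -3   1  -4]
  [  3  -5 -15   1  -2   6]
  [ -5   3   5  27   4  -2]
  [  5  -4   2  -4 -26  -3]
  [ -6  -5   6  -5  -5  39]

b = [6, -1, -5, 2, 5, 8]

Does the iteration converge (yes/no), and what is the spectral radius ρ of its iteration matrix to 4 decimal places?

yes, ρ = 0.2474

Diagonal D = diag(27, 11, -15, 27, -26, 39); L, U strict lower/upper.
T_GS = -(D+L)⁻¹U: row 0 first, T[0,4] = -(-5)/(27) = +0.1852; later rows by forward substitution.
  T[0,:] = [+0.0000, -0.1481, +0.2222, +0.1111, +0.1852, -0.0370]
  T[1,:] = [+0.0000, +0.0673, -0.2828, +0.2222, -0.1751, +0.3805]
  T[2,:] = [+0.0000, -0.0521, +0.1387, +0.0148, -0.0379, +0.2658]
  T[3,:] = [+0.0000, -0.0253, +0.0469, -0.0069, -0.0874, -0.0243]
  T[4,:] = [+0.0000, -0.0390, +0.0897, -0.0106, +0.0731, -0.1569]
  T[5,:] = [+0.0000, -0.0144, -0.0059, +0.0411, +0.0100, -0.0210]
|λ(T)| sorted: 0.2474, 0.1200, 0.1200, 0.0364, 0.0364, 0.0000.
spectral radius ρ = 0.2474; 0.2474 < 1 ⇒ converges.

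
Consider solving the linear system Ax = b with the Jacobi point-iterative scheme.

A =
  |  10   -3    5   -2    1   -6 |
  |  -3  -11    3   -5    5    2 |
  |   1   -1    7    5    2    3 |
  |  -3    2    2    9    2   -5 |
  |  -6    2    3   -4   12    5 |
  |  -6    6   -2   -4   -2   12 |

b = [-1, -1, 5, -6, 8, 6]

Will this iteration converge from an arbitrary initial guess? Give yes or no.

Write A = D+L+U with D = diag(10, -11, 7, 9, 12, 12).
Jacobi T = -D⁻¹(L+U): T[2,3] = -(5)/(7) = -0.7143; T[2,2] = 0.
  T[0,:] = [+0.0000, +0.3000, -0.5000, +0.2000, -0.1000, +0.6000]
  T[1,:] = [-0.2727, +0.0000, +0.2727, -0.4545, +0.4545, +0.1818]
  T[2,:] = [-0.1429, +0.1429, +0.0000, -0.7143, -0.2857, -0.4286]
  T[3,:] = [+0.3333, -0.2222, -0.2222, +0.0000, -0.2222, +0.5556]
  T[4,:] = [+0.5000, -0.1667, -0.2500, +0.3333, +0.0000, -0.4167]
  T[5,:] = [+0.5000, -0.5000, +0.1667, +0.3333, +0.1667, +0.0000]
moduli |λ_i(T)| = 1.1230, 0.8898, 0.8898, 0.4145, 0.2656, 0.0448.
spectral radius ρ = 1.1230; 1.1230 > 1, so it fails to converge.

no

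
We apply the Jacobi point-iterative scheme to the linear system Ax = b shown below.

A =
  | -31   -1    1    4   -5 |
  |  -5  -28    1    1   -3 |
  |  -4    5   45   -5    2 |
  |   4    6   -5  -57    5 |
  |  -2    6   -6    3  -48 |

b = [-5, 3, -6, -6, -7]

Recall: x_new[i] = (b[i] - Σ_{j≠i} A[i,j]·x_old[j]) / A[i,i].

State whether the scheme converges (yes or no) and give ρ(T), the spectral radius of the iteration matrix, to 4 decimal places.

yes, ρ = 0.1726

A = D + L + U where D = diag(-31, -28, 45, -57, -48).
Jacobi T = -D⁻¹(L+U): T[1,0] = -(-5)/(-28) = -0.1786; T[1,1] = 0.
  T[0,:] = [+0.0000, -0.0323, +0.0323, +0.1290, -0.1613]
  T[1,:] = [-0.1786, +0.0000, +0.0357, +0.0357, -0.1071]
  T[2,:] = [+0.0889, -0.1111, +0.0000, +0.1111, -0.0444]
  T[3,:] = [+0.0702, +0.1053, -0.0877, +0.0000, +0.0877]
  T[4,:] = [-0.0417, +0.1250, -0.1250, +0.0625, +0.0000]
|λ(T)| sorted: 0.1726, 0.1380, 0.1139, 0.1139, 0.0360.
spectral radius ρ = 0.1726; 0.1726 < 1, so it converges for any x₀.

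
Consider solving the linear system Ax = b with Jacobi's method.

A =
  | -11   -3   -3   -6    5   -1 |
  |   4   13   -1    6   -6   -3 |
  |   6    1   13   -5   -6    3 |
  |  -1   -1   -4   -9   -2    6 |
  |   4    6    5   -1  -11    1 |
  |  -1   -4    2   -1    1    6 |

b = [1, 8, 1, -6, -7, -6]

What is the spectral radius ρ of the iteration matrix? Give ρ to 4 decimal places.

A = D + L + U where D = diag(-11, 13, 13, -9, -11, 6).
Jacobi T = -D⁻¹(L+U): T[4,3] = -(-1)/(-11) = -0.0909; T[4,4] = 0.
  T[0,:] = [+0.0000 -0.2727 -0.2727 -0.5455 +0.4545 -0.0909]
  T[1,:] = [-0.3077 +0.0000 +0.0769 -0.4615 +0.4615 +0.2308]
  T[2,:] = [-0.4615 -0.0769 +0.0000 +0.3846 +0.4615 -0.2308]
  T[3,:] = [-0.1111 -0.1111 -0.4444 +0.0000 -0.2222 +0.6667]
  T[4,:] = [+0.3636 +0.5455 +0.4545 -0.0909 +0.0000 +0.0909]
  T[5,:] = [+0.1667 +0.6667 -0.3333 +0.1667 -0.1667 +0.0000]
|eigenvalues of T|: 1.1277, 0.6923, 0.6773, 0.6572, 0.6572, 0.2488.
ρ(T) = max|λ| = 1.1277; 1.1277 > 1 ⇒ diverges.

1.1277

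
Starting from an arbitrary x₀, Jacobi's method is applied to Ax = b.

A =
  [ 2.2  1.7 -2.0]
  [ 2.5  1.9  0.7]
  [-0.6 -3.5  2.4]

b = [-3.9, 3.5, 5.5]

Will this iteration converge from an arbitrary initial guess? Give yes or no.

Let D = diag(2.2, 1.9, 2.4); L, U the strict triangles.
Jacobi T = -D⁻¹(L+U): T[0,2] = -(-2)/(2.2) = +0.9091; T[0,0] = 0.
  T[0,:] = [+0.0000 -0.7727 +0.9091]
  T[1,:] = [-1.3158 +0.0000 -0.3684]
  T[2,:] = [+0.2500 +1.4583 +0.0000]
|λ(T)| sorted: 1.3841, 1.0995, 1.0995.
ρ(T) = max|λ| = 1.3841; 1.3841 > 1, so it fails to converge.

no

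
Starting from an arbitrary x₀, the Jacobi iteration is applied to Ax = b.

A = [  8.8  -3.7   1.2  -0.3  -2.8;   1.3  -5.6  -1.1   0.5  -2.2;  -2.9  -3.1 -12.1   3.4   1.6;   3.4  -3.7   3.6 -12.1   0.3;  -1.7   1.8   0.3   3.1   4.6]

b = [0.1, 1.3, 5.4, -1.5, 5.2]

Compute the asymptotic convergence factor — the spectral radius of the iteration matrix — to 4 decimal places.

Split A = D + L + U, D = diag(8.8, -5.6, -12.1, -12.1, 4.6).
Jacobi: T = -D⁻¹(L+U), T[1,3] = -(0.5)/(-5.6) = +0.0893; T[1,1] = 0.
  T[0,:] = [+0.0000 +0.4205 -0.1364 +0.0341 +0.3182]
  T[1,:] = [+0.2321 +0.0000 -0.1964 +0.0893 -0.3929]
  T[2,:] = [-0.2397 -0.2562 +0.0000 +0.2810 +0.1322]
  T[3,:] = [+0.2810 -0.3058 +0.2975 +0.0000 +0.0248]
  T[4,:] = [+0.3696 -0.3913 -0.0652 -0.6739 +0.0000]
|roots of det(T-λI)|: 0.8291, 0.4908, 0.4908, 0.3939, 0.2969.
ρ = 0.8291; 0.8291 < 1 ⇒ converges.

0.8291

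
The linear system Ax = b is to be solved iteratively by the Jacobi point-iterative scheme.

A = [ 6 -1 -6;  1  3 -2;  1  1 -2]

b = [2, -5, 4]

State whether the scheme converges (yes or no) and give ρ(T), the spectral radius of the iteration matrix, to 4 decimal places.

yes, ρ = 0.9462

Split A = D + L + U, D = diag(6, 3, -2).
T_J = -D⁻¹(L+U): T[2,1] = -(1)/(-2) = +0.5000; T[2,2] = 0.
  T[0,:] = [+0.0000  +0.1667  +1.0000]
  T[1,:] = [-0.3333  +0.0000  +0.6667]
  T[2,:] = [+0.5000  +0.5000  +0.0000]
|λ(T)| sorted: 0.9462, 0.7992, 0.1469.
ρ = 0.9462; 0.9462 < 1: convergent.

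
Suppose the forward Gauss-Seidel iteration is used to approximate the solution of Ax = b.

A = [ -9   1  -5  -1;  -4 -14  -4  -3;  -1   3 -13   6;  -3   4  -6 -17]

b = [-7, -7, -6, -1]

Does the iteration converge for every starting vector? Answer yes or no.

Let D = diag(-9, -14, -13, -17); L, U the strict triangles.
GS T = -(D+L)⁻¹U: row 0 first, T[0,3] = -(-1)/(-9) = -0.1111; later rows by forward substitution.
  T[0,:] = [+0.0000, +0.1111, -0.5556, -0.1111]
  T[1,:] = [+0.0000, -0.0317, -0.1270, -0.1825]
  T[2,:] = [+0.0000, -0.0159, +0.0134, +0.4280]
  T[3,:] = [+0.0000, -0.0215, +0.0634, -0.1744]
|λ(T)| sorted: 0.2696, 0.1436, 0.0668, 0.0000.
ρ(T) = max|λ| = 0.2696; 0.2696 < 1, so it converges for any x₀.

yes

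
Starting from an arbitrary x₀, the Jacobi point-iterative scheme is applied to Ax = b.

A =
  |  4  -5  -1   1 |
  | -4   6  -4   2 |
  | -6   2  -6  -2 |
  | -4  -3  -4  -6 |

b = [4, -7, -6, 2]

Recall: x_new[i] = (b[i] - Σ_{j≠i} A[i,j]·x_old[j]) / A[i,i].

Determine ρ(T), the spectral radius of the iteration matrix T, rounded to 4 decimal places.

1.2073

Let D = diag(4, 6, -6, -6); L, U the strict triangles.
T_J = -D⁻¹(L+U): T[2,1] = -(2)/(-6) = +0.3333; T[2,2] = 0.
  T[0,:] = [+0.0000 +1.2500 +0.2500 -0.2500]
  T[1,:] = [+0.6667 +0.0000 +0.6667 -0.3333]
  T[2,:] = [-1.0000 +0.3333 +0.0000 -0.3333]
  T[3,:] = [-0.6667 -0.5000 -0.6667 +0.0000]
moduli |λ_i(T)| = 1.2073, 0.8025, 0.8025, 0.3513.
ρ(T) = max|λ| = 1.2073; 1.2073 > 1, so it fails to converge.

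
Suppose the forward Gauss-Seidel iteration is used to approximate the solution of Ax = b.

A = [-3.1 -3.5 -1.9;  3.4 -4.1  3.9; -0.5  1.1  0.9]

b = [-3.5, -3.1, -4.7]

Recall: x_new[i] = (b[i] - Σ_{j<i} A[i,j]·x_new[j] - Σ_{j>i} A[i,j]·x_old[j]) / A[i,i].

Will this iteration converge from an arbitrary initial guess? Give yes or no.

Let D = diag(-3.1, -4.1, 0.9); L, U the strict triangles.
Gauss-Seidel: T = -(D+L)⁻¹U, row 0 first, T[0,1] = -(-3.5)/(-3.1) = -1.1290; later rows by forward substitution.
  T[0,:] = [+0.0000 -1.1290 -0.6129]
  T[1,:] = [+0.0000 -0.9363 +0.4430]
  T[2,:] = [+0.0000 +0.5171 -0.8819]
|roots of det(T-λI)|: 1.3884, 0.4297, 0.0000.
spectral radius ρ = 1.3884; 1.3884 > 1 ⇒ diverges.

no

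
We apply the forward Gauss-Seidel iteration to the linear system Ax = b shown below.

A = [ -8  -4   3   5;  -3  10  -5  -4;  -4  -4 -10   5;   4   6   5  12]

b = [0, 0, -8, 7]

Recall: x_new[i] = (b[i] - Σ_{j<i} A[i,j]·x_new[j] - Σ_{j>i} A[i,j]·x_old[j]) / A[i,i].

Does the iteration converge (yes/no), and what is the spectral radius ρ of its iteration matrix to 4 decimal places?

Diagonal D = diag(-8, 10, -10, 12); L, U strict lower/upper.
GS T = -(D+L)⁻¹U: row 0 first, T[0,1] = -(-4)/(-8) = -0.5000; later rows by forward substitution.
  T[0,:] = [+0.0000  -0.5000  +0.3750  +0.6250]
  T[1,:] = [+0.0000  -0.1500  +0.6125  +0.5875]
  T[2,:] = [+0.0000  +0.2600  -0.3950  +0.0150]
  T[3,:] = [+0.0000  +0.1333  -0.2667  -0.5083]
|eigenvalues of T|: 0.8838, 0.3179, 0.1483, 0.0000.
spectral radius ρ = 0.8838; 0.8838 < 1: convergent.

yes, ρ = 0.8838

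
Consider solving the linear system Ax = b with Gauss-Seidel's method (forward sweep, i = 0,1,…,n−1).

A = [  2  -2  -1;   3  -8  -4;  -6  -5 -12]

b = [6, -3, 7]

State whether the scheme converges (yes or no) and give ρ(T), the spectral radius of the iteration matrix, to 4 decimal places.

Write A = D+L+U with D = diag(2, -8, -12).
GS T = -(D+L)⁻¹U: row 0 first, T[0,2] = -(-1)/(2) = +0.5000; later rows by forward substitution.
  T[0,:] = [+0.0000 +1.0000 +0.5000]
  T[1,:] = [+0.0000 +0.3750 -0.3125]
  T[2,:] = [+0.0000 -0.6562 -0.1198]
|λ(T)| sorted: 0.6436, 0.3884, 0.0000.
spectral radius ρ = 0.6436; 0.6436 < 1, so it converges for any x₀.

yes, ρ = 0.6436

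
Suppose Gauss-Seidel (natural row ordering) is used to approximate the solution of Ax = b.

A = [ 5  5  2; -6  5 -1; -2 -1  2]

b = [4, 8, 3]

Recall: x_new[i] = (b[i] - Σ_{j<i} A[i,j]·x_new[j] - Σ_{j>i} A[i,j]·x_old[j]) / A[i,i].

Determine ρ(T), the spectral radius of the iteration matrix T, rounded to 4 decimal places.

1.6163

Split A = D + L + U, D = diag(5, 5, 2).
T_GS = -(D+L)⁻¹U: row 0 first, T[0,2] = -(2)/(5) = -0.4000; later rows by forward substitution.
  T[0,:] = [+0.0000 -1.0000 -0.4000]
  T[1,:] = [+0.0000 -1.2000 -0.2800]
  T[2,:] = [+0.0000 -1.6000 -0.5400]
eigenvalue magnitudes: 1.6163, 0.1237, 0.0000.
ρ(T) = max|λ| = 1.6163; 1.6163 > 1 ⇒ diverges.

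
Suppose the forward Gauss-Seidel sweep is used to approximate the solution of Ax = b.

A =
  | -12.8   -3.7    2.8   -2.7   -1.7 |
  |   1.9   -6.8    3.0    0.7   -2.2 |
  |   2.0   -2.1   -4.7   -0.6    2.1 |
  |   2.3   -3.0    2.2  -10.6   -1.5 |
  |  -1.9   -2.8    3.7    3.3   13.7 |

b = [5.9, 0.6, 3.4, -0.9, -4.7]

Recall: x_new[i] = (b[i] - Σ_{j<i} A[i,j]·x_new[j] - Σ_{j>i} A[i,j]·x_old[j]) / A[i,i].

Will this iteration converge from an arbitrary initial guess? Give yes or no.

A = D + L + U where D = diag(-12.8, -6.8, -4.7, -10.6, 13.7).
T_GS = -(D+L)⁻¹U: row 0 first, T[0,3] = -(-2.7)/(-12.8) = -0.2109; later rows by forward substitution.
  T[0,:] = [+0.0000  -0.2891  +0.2188  -0.2109  -0.1328]
  T[1,:] = [+0.0000  -0.0808  +0.5023  +0.0440  -0.3606]
  T[2,:] = [+0.0000  -0.0869  -0.1313  -0.2371  +0.5514]
  T[3,:] = [+0.0000  -0.0579  -0.1220  -0.1074  +0.0462]
  T[4,:] = [+0.0000  -0.0192  +0.1978  +0.0696  -0.2522]
moduli |λ_i(T)| = 0.5110, 0.1830, 0.0792, 0.0431, 0.0000.
spectral radius ρ = 0.5110; 0.5110 < 1: convergent.

yes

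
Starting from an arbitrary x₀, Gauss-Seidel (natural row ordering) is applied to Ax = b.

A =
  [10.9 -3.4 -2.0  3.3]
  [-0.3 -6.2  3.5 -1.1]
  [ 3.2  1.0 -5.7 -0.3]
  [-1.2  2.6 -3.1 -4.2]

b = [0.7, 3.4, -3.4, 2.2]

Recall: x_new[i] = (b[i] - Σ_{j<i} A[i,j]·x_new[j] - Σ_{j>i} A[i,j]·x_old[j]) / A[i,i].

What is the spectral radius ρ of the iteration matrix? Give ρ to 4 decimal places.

0.5021

Split A = D + L + U, D = diag(10.9, -6.2, -5.7, -4.2).
Gauss-Seidel: T = -(D+L)⁻¹U, row 0 first, T[0,1] = -(-3.4)/(10.9) = +0.3119; later rows by forward substitution.
  T[0,:] = [+0.0000  +0.3119  +0.1835  -0.3028]
  T[1,:] = [+0.0000  -0.0151  +0.5556  -0.1628]
  T[2,:] = [+0.0000  +0.1725  +0.2005  -0.2512]
  T[3,:] = [+0.0000  -0.2258  +0.1436  +0.1711]
|roots of det(T-λI)|: 0.5021, 0.0778, 0.0678, 0.0000.
spectral radius ρ = 0.5021; 0.5021 < 1: convergent.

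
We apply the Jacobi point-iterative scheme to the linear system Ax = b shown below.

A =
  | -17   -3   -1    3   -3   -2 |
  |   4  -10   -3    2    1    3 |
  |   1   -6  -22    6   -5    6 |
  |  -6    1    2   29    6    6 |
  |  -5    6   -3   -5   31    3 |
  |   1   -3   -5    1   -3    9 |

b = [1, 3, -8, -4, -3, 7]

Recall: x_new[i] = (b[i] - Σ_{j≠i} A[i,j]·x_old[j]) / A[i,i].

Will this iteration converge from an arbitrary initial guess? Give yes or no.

yes

Write A = D+L+U with D = diag(-17, -10, -22, 29, 31, 9).
T_J = -D⁻¹(L+U): T[4,5] = -(3)/(31) = -0.0968; T[4,4] = 0.
  T[0,:] = [+0.0000, -0.1765, -0.0588, +0.1765, -0.1765, -0.1176]
  T[1,:] = [+0.4000, +0.0000, -0.3000, +0.2000, +0.1000, +0.3000]
  T[2,:] = [+0.0455, -0.2727, +0.0000, +0.2727, -0.2273, +0.2727]
  T[3,:] = [+0.2069, -0.0345, -0.0690, +0.0000, -0.2069, -0.2069]
  T[4,:] = [+0.1613, -0.1935, +0.0968, +0.1613, +0.0000, -0.0968]
  T[5,:] = [-0.1111, +0.3333, +0.5556, -0.1111, +0.3333, +0.0000]
eigenvalue magnitudes: 0.6881, 0.4457, 0.4457, 0.3046, 0.2046, 0.1514.
spectral radius ρ = 0.6881; 0.6881 < 1: convergent.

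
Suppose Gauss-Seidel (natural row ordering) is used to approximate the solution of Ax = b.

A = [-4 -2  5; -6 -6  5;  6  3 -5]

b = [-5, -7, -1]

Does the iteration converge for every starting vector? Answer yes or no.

no

Let D = diag(-4, -6, -5); L, U the strict triangles.
Gauss-Seidel: T = -(D+L)⁻¹U, row 0 first, T[0,2] = -(5)/(-4) = +1.2500; later rows by forward substitution.
  T[0,:] = [+0.0000, -0.5000, +1.2500]
  T[1,:] = [+0.0000, +0.5000, -0.4167]
  T[2,:] = [+0.0000, -0.3000, +1.2500]
|λ(T)| sorted: 1.3904, 0.3596, 0.0000.
ρ = 1.3904; 1.3904 > 1, so it fails to converge.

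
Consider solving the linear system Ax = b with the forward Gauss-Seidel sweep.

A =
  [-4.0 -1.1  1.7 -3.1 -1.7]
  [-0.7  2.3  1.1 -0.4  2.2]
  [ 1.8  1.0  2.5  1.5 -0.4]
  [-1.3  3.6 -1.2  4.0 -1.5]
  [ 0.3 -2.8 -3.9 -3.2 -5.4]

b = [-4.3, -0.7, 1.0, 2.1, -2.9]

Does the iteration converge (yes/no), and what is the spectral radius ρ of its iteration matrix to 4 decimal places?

no, ρ = 1.2956

Let D = diag(-4, 2.3, 2.5, 4, -5.4); L, U the strict triangles.
T_GS = -(D+L)⁻¹U: row 0 first, T[0,4] = -(-1.7)/(-4) = -0.4250; later rows by forward substitution.
  T[0,:] = [+0.0000 -0.2750 +0.4250 -0.7750 -0.4250]
  T[1,:] = [+0.0000 -0.0837 -0.3489 -0.0620 -1.0859]
  T[2,:] = [+0.0000 +0.2315 -0.1664 -0.0172 +0.9003]
  T[3,:] = [+0.0000 +0.0554 +0.4022 -0.2013 +1.4843]
  T[4,:] = [+0.0000 -0.1719 +0.0864 +0.1208 -0.9904]
|roots of det(T-λI)|: 1.2956, 0.2746, 0.0680, 0.0680, 0.0000.
spectral radius ρ = 1.2956; 1.2956 > 1, so it fails to converge.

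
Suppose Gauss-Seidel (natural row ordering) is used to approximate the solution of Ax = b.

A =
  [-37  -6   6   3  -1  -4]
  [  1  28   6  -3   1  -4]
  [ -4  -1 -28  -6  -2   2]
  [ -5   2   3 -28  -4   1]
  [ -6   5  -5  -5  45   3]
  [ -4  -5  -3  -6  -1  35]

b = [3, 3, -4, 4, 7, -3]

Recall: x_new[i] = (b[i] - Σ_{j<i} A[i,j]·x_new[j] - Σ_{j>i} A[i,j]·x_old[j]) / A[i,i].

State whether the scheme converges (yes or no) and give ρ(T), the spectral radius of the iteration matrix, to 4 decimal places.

Let D = diag(-37, 28, -28, -28, 45, 35); L, U the strict triangles.
GS T = -(D+L)⁻¹U: row 0 first, T[0,2] = -(6)/(-37) = +0.1622; later rows by forward substitution.
  T[0,:] = [+0.0000  -0.1622  +0.1622  +0.0811  -0.0270  -0.1081]
  T[1,:] = [+0.0000  +0.0058  -0.2201  +0.1042  -0.0347  +0.1467]
  T[2,:] = [+0.0000  +0.0230  -0.0153  -0.2296  -0.0663  +0.0816]
  T[3,:] = [+0.0000  +0.0318  -0.0463  -0.0316  -0.1476  +0.0742]
  T[4,:] = [+0.0000  -0.0162  +0.0392  -0.0298  -0.0235  -0.0801]
  T[5,:] = [+0.0000  -0.0107  -0.0210  -0.0018  -0.0397  +0.0260]
|roots of det(T-λI)|: 0.1598, 0.1228, 0.1228, 0.0971, 0.0347, 0.0000.
ρ = 0.1598; 0.1598 < 1 ⇒ converges.

yes, ρ = 0.1598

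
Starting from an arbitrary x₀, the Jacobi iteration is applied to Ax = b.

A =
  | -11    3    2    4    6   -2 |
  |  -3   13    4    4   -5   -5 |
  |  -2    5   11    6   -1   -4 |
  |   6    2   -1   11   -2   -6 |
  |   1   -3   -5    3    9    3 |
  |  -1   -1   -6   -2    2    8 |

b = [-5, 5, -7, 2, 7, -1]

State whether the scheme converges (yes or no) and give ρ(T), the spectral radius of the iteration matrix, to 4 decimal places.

Write A = D+L+U with D = diag(-11, 13, 11, 11, 9, 8).
Jacobi: T = -D⁻¹(L+U), T[2,3] = -(6)/(11) = -0.5455; T[2,2] = 0.
  T[0,:] = [+0.0000 +0.2727 +0.1818 +0.3636 +0.5455 -0.1818]
  T[1,:] = [+0.2308 +0.0000 -0.3077 -0.3077 +0.3846 +0.3846]
  T[2,:] = [+0.1818 -0.4545 +0.0000 -0.5455 +0.0909 +0.3636]
  T[3,:] = [-0.5455 -0.1818 +0.0909 +0.0000 +0.1818 +0.5455]
  T[4,:] = [-0.1111 +0.3333 +0.5556 -0.3333 +0.0000 -0.3333]
  T[5,:] = [+0.1250 +0.1250 +0.7500 +0.2500 -0.2500 +0.0000]
eigenvalue magnitudes: 1.2253, 0.6854, 0.6854, 0.6677, 0.4521, 0.4521.
spectral radius ρ = 1.2253; 1.2253 > 1, so it fails to converge.

no, ρ = 1.2253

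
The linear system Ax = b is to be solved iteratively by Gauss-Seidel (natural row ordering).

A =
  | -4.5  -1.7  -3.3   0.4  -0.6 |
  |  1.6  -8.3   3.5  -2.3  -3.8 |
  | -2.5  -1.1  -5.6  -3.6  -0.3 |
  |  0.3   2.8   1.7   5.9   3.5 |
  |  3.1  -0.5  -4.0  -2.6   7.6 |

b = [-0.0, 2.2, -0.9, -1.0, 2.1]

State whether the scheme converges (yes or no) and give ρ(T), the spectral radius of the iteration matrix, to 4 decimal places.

Write A = D+L+U with D = diag(-4.5, -8.3, -5.6, 5.9, 7.6).
T_GS = -(D+L)⁻¹U: row 0 first, T[0,1] = -(-1.7)/(-4.5) = -0.3778; later rows by forward substitution.
  T[0,:] = [+0.0000  -0.3778  -0.7333  +0.0889  -0.1333]
  T[1,:] = [+0.0000  -0.0728  +0.2803  -0.2600  -0.4835]
  T[2,:] = [+0.0000  +0.1830  +0.2723  -0.6315  +0.1009]
  T[3,:] = [+0.0000  +0.0011  -0.1742  +0.3008  -0.3860]
  T[4,:] = [+0.0000  +0.2460  +0.4013  -0.2828  -0.0564]
eigenvalue magnitudes: 0.8702, 0.3821, 0.3821, 0.1950, 0.0000.
ρ(T) = max|λ| = 0.8702; 0.8702 < 1 ⇒ converges.

yes, ρ = 0.8702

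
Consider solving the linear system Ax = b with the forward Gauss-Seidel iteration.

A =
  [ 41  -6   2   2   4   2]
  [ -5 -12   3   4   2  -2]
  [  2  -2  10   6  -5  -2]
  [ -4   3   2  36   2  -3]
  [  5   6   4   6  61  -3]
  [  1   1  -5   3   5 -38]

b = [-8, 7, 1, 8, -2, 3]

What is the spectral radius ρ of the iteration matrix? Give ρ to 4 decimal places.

Write A = D+L+U with D = diag(41, -12, 10, 36, 61, -38).
T_GS = -(D+L)⁻¹U: row 0 first, T[0,5] = -(2)/(41) = -0.0488; later rows by forward substitution.
  T[0,:] = [+0.0000 +0.1463 -0.0488 -0.0488 -0.0976 -0.0488]
  T[1,:] = [+0.0000 -0.0610 +0.2703 +0.3537 +0.2073 -0.1463]
  T[2,:] = [+0.0000 -0.0415 +0.0638 -0.5195 +0.5610 +0.1805]
  T[3,:] = [+0.0000 +0.0236 -0.0315 -0.0060 -0.1148 +0.0801]
  T[4,:] = [+0.0000 -0.0056 -0.0237 +0.0039 -0.0379 +0.0479]
  T[5,:] = [+0.0000 +0.0088 -0.0082 +0.0764 -0.0850 -0.0163]
|roots of det(T-λI)|: 0.1855, 0.1541, 0.1541, 0.0215, 0.0167, 0.0000.
ρ(T) = max|λ| = 0.1855; 0.1855 < 1, so it converges for any x₀.

0.1855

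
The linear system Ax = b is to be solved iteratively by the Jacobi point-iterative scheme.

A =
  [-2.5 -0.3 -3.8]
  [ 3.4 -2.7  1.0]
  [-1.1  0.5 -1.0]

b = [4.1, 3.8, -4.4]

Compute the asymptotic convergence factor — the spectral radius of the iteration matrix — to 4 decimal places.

1.5180

Diagonal D = diag(-2.5, -2.7, -1); L, U strict lower/upper.
Jacobi: T = -D⁻¹(L+U), T[0,1] = -(-0.3)/(-2.5) = -0.1200; T[0,0] = 0.
  T[0,:] = [+0.0000 -0.1200 -1.5200]
  T[1,:] = [+1.2593 +0.0000 +0.3704]
  T[2,:] = [-1.1000 +0.5000 +0.0000]
|λ(T)| sorted: 1.5180, 0.7735, 0.7735.
ρ(T) = max|λ| = 1.5180; 1.5180 > 1: divergent.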